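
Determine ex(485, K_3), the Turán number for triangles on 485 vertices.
ex(485, K_3) = ⌊485^2/4⌋ = 58806

Mantel (1907): a triangle-free graph on n vertices has at most ⌊n^2/4⌋ edges, with equality for the complete bipartite graph K_{⌊n/2⌋, ⌈n/2⌉}. For n = 485: ⌊485^2/4⌋ = ⌊235225/4⌋ = 58806. The extremal graph is K_{242, 243}, which has 242·243 = 58806 edges.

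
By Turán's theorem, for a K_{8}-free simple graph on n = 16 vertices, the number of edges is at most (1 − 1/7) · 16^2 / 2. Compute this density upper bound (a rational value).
Turán density bound = (6/7) · 16^2/2 = 768/7 ≈ 109.7143

Turán's theorem: ex(n, K_{r+1}) is achieved by the complete r-partite Turán graph T(n, r) with parts as balanced as possible, and is at most (1 − 1/r) · n^2/2. For r = 7, n = 16: the density bound is (6/7) · 256/2 = 768/7 ≈ 109.7143. The integer-valued extremum is e(T(16, 7)) = 109, which is strictly less than the density bound 768/7 since 7 ∤ 16 (the parts of T(16, 7) cannot all be equal).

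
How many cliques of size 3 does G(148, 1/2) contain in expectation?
E[# K_3] = C(148, 3) · (1/2)^C(3, 2) = 529396 / 2^3 = 132349/2 = 66174.5

For each 3-subset S of vertices (there are C(148, 3) = 529396 such S), let X_S = 1 if S induces a K_3 (all C(3, 2) = 3 edges present). Then P(X_S = 1) = (1/2)^3 = 1/8. By linearity of expectation, E[# K_3] = C(148, 3) · (1/2)^3 = 529396 / 8 = 132349/2 = 66174.5.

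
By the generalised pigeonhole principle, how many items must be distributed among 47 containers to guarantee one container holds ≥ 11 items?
n = (11 − 1)·47 + 1 = 471

By the generalised pigeonhole principle, to guarantee some box contains ≥ r objects we need more than (r − 1) · k objects total. Threshold: n = (r − 1) · k + 1. With r = 11 and k = 47: n = 10 · 47 + 1 = 470 + 1 = 471. For n = 470 = 10 · 47, we can put exactly 10 objects in every box, avoiding 11 in any single one — so 471 is tight.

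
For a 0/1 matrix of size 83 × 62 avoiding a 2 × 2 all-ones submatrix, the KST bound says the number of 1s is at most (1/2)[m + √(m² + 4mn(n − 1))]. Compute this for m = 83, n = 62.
z(83, 62; 2, 2) ≤ (1/2)[83 + √(83² + 4·83·62·61)] = (1/2)[83 + √1262513] = 603.308

Kővári–Sós–Turán: let r_1, ..., r_83 be the row sums and z = Σ r_i the total number of 1s. Each pair of columns can share at most one row with both entries 1 (else a 2×2 all-ones block appears), so Σ_i C(r_i, 2) ≤ C(62, 2) = 1891. By convexity Σ_i C(r_i, 2) ≥ 83·C(z/83, 2) = z(z − 83)/(2·83), giving z² − 83z − 83·62·61 ≤ 0 and hence z ≤ (1/2)[83 + √(6889 + 4·313906)] = (1/2)[83 + √1262513] ≈ (1/2)(83 + 1123.616) = 603.308.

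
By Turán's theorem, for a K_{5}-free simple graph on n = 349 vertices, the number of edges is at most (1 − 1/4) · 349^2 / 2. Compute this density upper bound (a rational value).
Turán density bound = (3/4) · 349^2/2 = 365403/8 ≈ 45675.375

Turán's theorem: ex(n, K_{r+1}) is achieved by the complete r-partite Turán graph T(n, r) with parts as balanced as possible, and is at most (1 − 1/r) · n^2/2. For r = 4, n = 349: the density bound is (3/4) · 121801/2 = 365403/8 ≈ 45675.375. The integer-valued extremum is e(T(349, 4)) = 45675, which is strictly less than the density bound 365403/8 since 4 ∤ 349 (the parts of T(349, 4) cannot all be equal).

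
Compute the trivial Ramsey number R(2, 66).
R(2, 66) = 66

R(2, k) = k for all k ≥ 2: in a 2-colouring of K_k, either some edge is red (a red K_2) or all edges are blue (a blue K_k). And K_{65} coloured all-blue has no blue K_66, so R(2, 66) > 65. Hence R(2, 66) = 66.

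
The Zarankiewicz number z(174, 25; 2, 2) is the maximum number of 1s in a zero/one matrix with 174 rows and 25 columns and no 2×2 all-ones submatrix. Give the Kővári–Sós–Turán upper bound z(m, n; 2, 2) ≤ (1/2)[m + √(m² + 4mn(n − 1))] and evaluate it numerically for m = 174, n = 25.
z(174, 25; 2, 2) ≤ (1/2)[174 + √(174² + 4·174·25·24)] = (1/2)[174 + √447876] = 421.6177

Kővári–Sós–Turán: let r_1, ..., r_174 be the row sums and z = Σ r_i the total number of 1s. Each pair of columns can share at most one row with both entries 1 (else a 2×2 all-ones block appears), so Σ_i C(r_i, 2) ≤ C(25, 2) = 300. By convexity Σ_i C(r_i, 2) ≥ 174·C(z/174, 2) = z(z − 174)/(2·174), giving z² − 174z − 174·25·24 ≤ 0 and hence z ≤ (1/2)[174 + √(30276 + 4·104400)] = (1/2)[174 + √447876] ≈ (1/2)(174 + 669.2354) = 421.6177.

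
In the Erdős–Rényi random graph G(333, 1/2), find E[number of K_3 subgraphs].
E[# K_3] = C(333, 3) · (1/2)^C(3, 2) = 6099006 / 2^3 = 3049503/4 = 762375.75

For each 3-subset S of vertices (there are C(333, 3) = 6099006 such S), let X_S = 1 if S induces a K_3 (all C(3, 2) = 3 edges present). Then P(X_S = 1) = (1/2)^3 = 1/8. By linearity of expectation, E[# K_3] = C(333, 3) · (1/2)^3 = 6099006 / 8 = 3049503/4 = 762375.75.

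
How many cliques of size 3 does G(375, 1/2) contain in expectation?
E[# K_3] = C(375, 3) · (1/2)^C(3, 2) = 8718875 / 2^3 = 1089859.375

For each 3-subset S of vertices (there are C(375, 3) = 8718875 such S), let X_S = 1 if S induces a K_3 (all C(3, 2) = 3 edges present). Then P(X_S = 1) = (1/2)^3 = 1/8. By linearity of expectation, E[# K_3] = C(375, 3) · (1/2)^3 = 8718875 / 8 = 1089859.375.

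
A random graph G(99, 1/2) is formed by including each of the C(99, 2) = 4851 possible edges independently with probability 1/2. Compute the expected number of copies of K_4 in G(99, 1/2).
E[# K_4] = C(99, 4) · (1/2)^C(4, 2) = 3764376 / 2^6 = 470547/8 = 58818.375

For each 4-subset S of vertices (there are C(99, 4) = 3764376 such S), let X_S = 1 if S induces a K_4 (all C(4, 2) = 6 edges present). Then P(X_S = 1) = (1/2)^6 = 1/64. By linearity of expectation, E[# K_4] = C(99, 4) · (1/2)^6 = 3764376 / 64 = 470547/8 = 58818.375.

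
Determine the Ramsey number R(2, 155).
R(2, 155) = 155

R(2, k) = k for all k ≥ 2: in a 2-colouring of K_k, either some edge is red (a red K_2) or all edges are blue (a blue K_k). And K_{154} coloured all-blue has no blue K_155, so R(2, 155) > 154. Hence R(2, 155) = 155.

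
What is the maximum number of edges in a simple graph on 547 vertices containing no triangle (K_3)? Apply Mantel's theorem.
ex(547, K_3) = ⌊547^2/4⌋ = 74802

Mantel (1907): a triangle-free graph on n vertices has at most ⌊n^2/4⌋ edges, with equality for the complete bipartite graph K_{⌊n/2⌋, ⌈n/2⌉}. For n = 547: ⌊547^2/4⌋ = ⌊299209/4⌋ = 74802. The extremal graph is K_{273, 274}, which has 273·274 = 74802 edges.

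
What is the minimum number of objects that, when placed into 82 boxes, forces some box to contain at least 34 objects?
n = (34 − 1)·82 + 1 = 2707

By the generalised pigeonhole principle, to guarantee some box contains ≥ r objects we need more than (r − 1) · k objects total. Threshold: n = (r − 1) · k + 1. With r = 34 and k = 82: n = 33 · 82 + 1 = 2706 + 1 = 2707. For n = 2706 = 33 · 82, we can put exactly 33 objects in every box, avoiding 34 in any single one — so 2707 is tight.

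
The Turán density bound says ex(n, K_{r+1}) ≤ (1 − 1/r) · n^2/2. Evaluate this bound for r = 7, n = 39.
Turán density bound = (6/7) · 39^2/2 = 4563/7 ≈ 651.8571

Turán's theorem: ex(n, K_{r+1}) is achieved by the complete r-partite Turán graph T(n, r) with parts as balanced as possible, and is at most (1 − 1/r) · n^2/2. For r = 7, n = 39: the density bound is (6/7) · 1521/2 = 4563/7 ≈ 651.8571. The integer-valued extremum is e(T(39, 7)) = 651, which is strictly less than the density bound 4563/7 since 7 ∤ 39 (the parts of T(39, 7) cannot all be equal).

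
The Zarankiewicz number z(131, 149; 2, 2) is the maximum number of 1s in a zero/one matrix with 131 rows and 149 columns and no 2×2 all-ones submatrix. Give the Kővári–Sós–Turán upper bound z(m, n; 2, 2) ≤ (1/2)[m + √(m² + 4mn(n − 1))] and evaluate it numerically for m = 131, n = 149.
z(131, 149; 2, 2) ≤ (1/2)[131 + √(131² + 4·131·149·148)] = (1/2)[131 + √11572409] = 1766.4122

Kővári–Sós–Turán: let r_1, ..., r_131 be the row sums and z = Σ r_i the total number of 1s. Each pair of columns can share at most one row with both entries 1 (else a 2×2 all-ones block appears), so Σ_i C(r_i, 2) ≤ C(149, 2) = 11026. By convexity Σ_i C(r_i, 2) ≥ 131·C(z/131, 2) = z(z − 131)/(2·131), giving z² − 131z − 131·149·148 ≤ 0 and hence z ≤ (1/2)[131 + √(17161 + 4·2888812)] = (1/2)[131 + √11572409] ≈ (1/2)(131 + 3401.8244) = 1766.4122.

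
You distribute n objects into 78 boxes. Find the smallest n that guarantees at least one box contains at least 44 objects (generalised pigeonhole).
n = (44 − 1)·78 + 1 = 3355

By the generalised pigeonhole principle, to guarantee some box contains ≥ r objects we need more than (r − 1) · k objects total. Threshold: n = (r − 1) · k + 1. With r = 44 and k = 78: n = 43 · 78 + 1 = 3354 + 1 = 3355. For n = 3354 = 43 · 78, we can put exactly 43 objects in every box, avoiding 44 in any single one — so 3355 is tight.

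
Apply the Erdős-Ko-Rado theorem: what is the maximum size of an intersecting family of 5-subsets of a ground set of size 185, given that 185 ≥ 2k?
max |F| = C(184, 4) = 46217626

The Erdős-Ko-Rado theorem states: for n ≥ 2k, an intersecting family of k-subsets of an n-element set has size at most C(n − 1, k − 1), with equality for 'star' families {A ⊆ [n] : |A| = k, i ∈ A} (fix an element i). For n = 185, k = 5: C(184, 4) = 46217626.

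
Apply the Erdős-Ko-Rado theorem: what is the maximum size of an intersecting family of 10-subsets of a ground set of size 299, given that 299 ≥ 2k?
max |F| = C(298, 9) = 45207677551849890

The Erdős-Ko-Rado theorem states: for n ≥ 2k, an intersecting family of k-subsets of an n-element set has size at most C(n − 1, k − 1), with equality for 'star' families {A ⊆ [n] : |A| = k, i ∈ A} (fix an element i). For n = 299, k = 10: C(298, 9) = 45207677551849890.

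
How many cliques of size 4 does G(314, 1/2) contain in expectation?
E[# K_4] = C(314, 4) · (1/2)^C(4, 2) = 397354126 / 2^6 = 198677063/32 = 6208658.21875

For each 4-subset S of vertices (there are C(314, 4) = 397354126 such S), let X_S = 1 if S induces a K_4 (all C(4, 2) = 6 edges present). Then P(X_S = 1) = (1/2)^6 = 1/64. By linearity of expectation, E[# K_4] = C(314, 4) · (1/2)^6 = 397354126 / 64 = 198677063/32 = 6208658.21875.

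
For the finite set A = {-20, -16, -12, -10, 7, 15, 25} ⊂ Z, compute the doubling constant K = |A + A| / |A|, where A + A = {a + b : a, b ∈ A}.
K = |A + A| / |A| = 25/7

Enumerate A + A = {a + b : a, b ∈ A}. With |A| = 7, there are |A|^2 = 49 ordered sum pairs; collecting distinct values, A + A = {-40, -36, -32, -30, -28, -26, -24, -22, -20, -13, -9, -5, -3, -1, 3, 5, 9, 13, 14, 15, 22, 30, 32, 40, 50}, so |A + A| = 25. Thus K = 25/7. For comparison, the minimum possible |A + A| over all 7-element sets is 2·7 − 1 = 13 (so min K = 13/7), attained only by arithmetic progressions.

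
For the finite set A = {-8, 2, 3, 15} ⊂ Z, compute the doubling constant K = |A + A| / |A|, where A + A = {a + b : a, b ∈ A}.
K = |A + A| / |A| = 10/4 = 5/2

Enumerate A + A = {a + b : a, b ∈ A}. With |A| = 4, there are |A|^2 = 16 ordered sum pairs; collecting distinct values, A + A = {-16, -6, -5, 4, 5, 6, 7, 17, 18, 30}, so |A + A| = 10. Thus K = 10/4 = 5/2. For comparison, the minimum possible |A + A| over all 4-element sets is 2·4 − 1 = 7 (so min K = 7/4), attained only by arithmetic progressions.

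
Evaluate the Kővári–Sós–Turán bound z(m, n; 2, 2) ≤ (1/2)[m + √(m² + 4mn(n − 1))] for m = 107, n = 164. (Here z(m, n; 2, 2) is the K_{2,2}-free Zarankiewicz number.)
z(107, 164; 2, 2) ≤ (1/2)[107 + √(107² + 4·107·164·163)] = (1/2)[107 + √11452745] = 1745.5952

Kővári–Sós–Turán: let r_1, ..., r_107 be the row sums and z = Σ r_i the total number of 1s. Each pair of columns can share at most one row with both entries 1 (else a 2×2 all-ones block appears), so Σ_i C(r_i, 2) ≤ C(164, 2) = 13366. By convexity Σ_i C(r_i, 2) ≥ 107·C(z/107, 2) = z(z − 107)/(2·107), giving z² − 107z − 107·164·163 ≤ 0 and hence z ≤ (1/2)[107 + √(11449 + 4·2860324)] = (1/2)[107 + √11452745] ≈ (1/2)(107 + 3384.1904) = 1745.5952.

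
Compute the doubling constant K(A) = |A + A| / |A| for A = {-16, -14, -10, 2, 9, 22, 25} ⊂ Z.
K = |A + A| / |A| = 27/7

Enumerate A + A = {a + b : a, b ∈ A}. With |A| = 7, there are |A|^2 = 49 ordered sum pairs; collecting distinct values, A + A = {-32, -30, -28, -26, -24, -20, -14, -12, -8, -7, -5, -1, 4, 6, 8, 9, 11, 12, 15, 18, 24, 27, 31, 34, 44, 47, 50}, so |A + A| = 27. Thus K = 27/7. For comparison, the minimum possible |A + A| over all 7-element sets is 2·7 − 1 = 13 (so min K = 13/7), attained only by arithmetic progressions.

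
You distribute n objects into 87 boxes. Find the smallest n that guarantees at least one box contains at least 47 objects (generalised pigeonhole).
n = (47 − 1)·87 + 1 = 4003

By the generalised pigeonhole principle, to guarantee some box contains ≥ r objects we need more than (r − 1) · k objects total. Threshold: n = (r − 1) · k + 1. With r = 47 and k = 87: n = 46 · 87 + 1 = 4002 + 1 = 4003. For n = 4002 = 46 · 87, we can put exactly 46 objects in every box, avoiding 47 in any single one — so 4003 is tight.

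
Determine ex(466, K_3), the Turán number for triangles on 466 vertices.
ex(466, K_3) = ⌊466^2/4⌋ = 54289

Mantel (1907): a triangle-free graph on n vertices has at most ⌊n^2/4⌋ edges, with equality for the complete bipartite graph K_{⌊n/2⌋, ⌈n/2⌉}. For n = 466: ⌊466^2/4⌋ = ⌊217156/4⌋ = 54289. The extremal graph is K_{233, 233}, which has 233·233 = 54289 edges.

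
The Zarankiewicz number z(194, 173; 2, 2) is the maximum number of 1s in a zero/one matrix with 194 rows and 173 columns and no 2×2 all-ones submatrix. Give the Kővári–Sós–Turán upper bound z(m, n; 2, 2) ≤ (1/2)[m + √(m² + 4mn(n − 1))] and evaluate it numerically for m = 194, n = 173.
z(194, 173; 2, 2) ≤ (1/2)[194 + √(194² + 4·194·173·172)] = (1/2)[194 + √23128292] = 2501.5941

Kővári–Sós–Turán: let r_1, ..., r_194 be the row sums and z = Σ r_i the total number of 1s. Each pair of columns can share at most one row with both entries 1 (else a 2×2 all-ones block appears), so Σ_i C(r_i, 2) ≤ C(173, 2) = 14878. By convexity Σ_i C(r_i, 2) ≥ 194·C(z/194, 2) = z(z − 194)/(2·194), giving z² − 194z − 194·173·172 ≤ 0 and hence z ≤ (1/2)[194 + √(37636 + 4·5772664)] = (1/2)[194 + √23128292] ≈ (1/2)(194 + 4809.1883) = 2501.5941.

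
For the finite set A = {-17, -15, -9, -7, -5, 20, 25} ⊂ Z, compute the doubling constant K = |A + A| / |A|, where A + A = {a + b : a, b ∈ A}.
K = |A + A| / |A| = 25/7

Enumerate A + A = {a + b : a, b ∈ A}. With |A| = 7, there are |A|^2 = 49 ordered sum pairs; collecting distinct values, A + A = {-34, -32, -30, -26, -24, -22, -20, -18, -16, -14, -12, -10, 3, 5, 8, 10, 11, 13, 15, 16, 18, 20, 40, 45, 50}, so |A + A| = 25. Thus K = 25/7. For comparison, the minimum possible |A + A| over all 7-element sets is 2·7 − 1 = 13 (so min K = 13/7), attained only by arithmetic progressions.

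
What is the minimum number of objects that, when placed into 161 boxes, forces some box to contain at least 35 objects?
n = (35 − 1)·161 + 1 = 5475

By the generalised pigeonhole principle, to guarantee some box contains ≥ r objects we need more than (r − 1) · k objects total. Threshold: n = (r − 1) · k + 1. With r = 35 and k = 161: n = 34 · 161 + 1 = 5474 + 1 = 5475. For n = 5474 = 34 · 161, we can put exactly 34 objects in every box, avoiding 35 in any single one — so 5475 is tight.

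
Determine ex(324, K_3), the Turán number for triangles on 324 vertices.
ex(324, K_3) = ⌊324^2/4⌋ = 26244

Mantel (1907): a triangle-free graph on n vertices has at most ⌊n^2/4⌋ edges, with equality for the complete bipartite graph K_{⌊n/2⌋, ⌈n/2⌉}. For n = 324: ⌊324^2/4⌋ = ⌊104976/4⌋ = 26244. The extremal graph is K_{162, 162}, which has 162·162 = 26244 edges.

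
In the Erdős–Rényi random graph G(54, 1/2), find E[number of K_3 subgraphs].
E[# K_3] = C(54, 3) · (1/2)^C(3, 2) = 24804 / 2^3 = 6201/2 = 3100.5

For each 3-subset S of vertices (there are C(54, 3) = 24804 such S), let X_S = 1 if S induces a K_3 (all C(3, 2) = 3 edges present). Then P(X_S = 1) = (1/2)^3 = 1/8. By linearity of expectation, E[# K_3] = C(54, 3) · (1/2)^3 = 24804 / 8 = 6201/2 = 3100.5.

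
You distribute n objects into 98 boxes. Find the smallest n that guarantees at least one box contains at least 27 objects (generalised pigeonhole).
n = (27 − 1)·98 + 1 = 2549

By the generalised pigeonhole principle, to guarantee some box contains ≥ r objects we need more than (r − 1) · k objects total. Threshold: n = (r − 1) · k + 1. With r = 27 and k = 98: n = 26 · 98 + 1 = 2548 + 1 = 2549. For n = 2548 = 26 · 98, we can put exactly 26 objects in every box, avoiding 27 in any single one — so 2549 is tight.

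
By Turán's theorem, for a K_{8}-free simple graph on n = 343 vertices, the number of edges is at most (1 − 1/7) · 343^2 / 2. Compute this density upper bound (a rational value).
Turán density bound = (6/7) · 343^2/2 = 50421

Turán's theorem: ex(n, K_{r+1}) is achieved by the complete r-partite Turán graph T(n, r) with parts as balanced as possible, and is at most (1 − 1/r) · n^2/2. For r = 7, n = 343: the density bound is (6/7) · 117649/2 = 50421. Since 7 ∣ 343, the Turán graph T(343, 7) has parts of equal size 49, and its edge count e(T(343, 7)) = 50421 attains the density bound exactly.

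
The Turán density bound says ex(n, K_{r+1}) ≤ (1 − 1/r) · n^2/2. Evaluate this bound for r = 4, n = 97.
Turán density bound = (3/4) · 97^2/2 = 28227/8 ≈ 3528.375

Turán's theorem: ex(n, K_{r+1}) is achieved by the complete r-partite Turán graph T(n, r) with parts as balanced as possible, and is at most (1 − 1/r) · n^2/2. For r = 4, n = 97: the density bound is (3/4) · 9409/2 = 28227/8 ≈ 3528.375. The integer-valued extremum is e(T(97, 4)) = 3528, which is strictly less than the density bound 28227/8 since 4 ∤ 97 (the parts of T(97, 4) cannot all be equal).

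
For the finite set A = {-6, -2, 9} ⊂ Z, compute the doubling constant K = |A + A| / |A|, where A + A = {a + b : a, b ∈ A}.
K = |A + A| / |A| = 6/3 = 2

Enumerate A + A = {a + b : a, b ∈ A}. With |A| = 3, there are |A|^2 = 9 ordered sum pairs; collecting distinct values, A + A = {-12, -8, -4, 3, 7, 18}, so |A + A| = 6. Thus K = 6/3 = 2. For comparison, the minimum possible |A + A| over all 3-element sets is 2·3 − 1 = 5 (so min K = 5/3), attained only by arithmetic progressions.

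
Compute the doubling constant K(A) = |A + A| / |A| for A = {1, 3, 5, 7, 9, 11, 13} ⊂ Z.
K = |A + A| / |A| = 13/7

Enumerate A + A = {a + b : a, b ∈ A}. With |A| = 7, there are |A|^2 = 49 ordered sum pairs; collecting distinct values, A + A = {2, 4, 6, 8, 10, 12, 14, 16, 18, 20, 22, 24, 26}, so |A + A| = 13. Thus K = 13/7. Here |A + A| = 2|A| − 1 = 13, the minimum possible — so K = 13/7 is minimal, which holds iff A is an arithmetic progression.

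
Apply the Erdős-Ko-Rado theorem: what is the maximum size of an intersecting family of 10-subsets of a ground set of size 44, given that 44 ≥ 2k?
max |F| = C(43, 9) = 563921995

The Erdős-Ko-Rado theorem states: for n ≥ 2k, an intersecting family of k-subsets of an n-element set has size at most C(n − 1, k − 1), with equality for 'star' families {A ⊆ [n] : |A| = k, i ∈ A} (fix an element i). For n = 44, k = 10: C(43, 9) = 563921995.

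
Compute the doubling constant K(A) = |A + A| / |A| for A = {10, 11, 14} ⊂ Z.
K = |A + A| / |A| = 6/3 = 2

Enumerate A + A = {a + b : a, b ∈ A}. With |A| = 3, there are |A|^2 = 9 ordered sum pairs; collecting distinct values, A + A = {20, 21, 22, 24, 25, 28}, so |A + A| = 6. Thus K = 6/3 = 2. For comparison, the minimum possible |A + A| over all 3-element sets is 2·3 − 1 = 5 (so min K = 5/3), attained only by arithmetic progressions.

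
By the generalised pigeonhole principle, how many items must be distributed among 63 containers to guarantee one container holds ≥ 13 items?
n = (13 − 1)·63 + 1 = 757

By the generalised pigeonhole principle, to guarantee some box contains ≥ r objects we need more than (r − 1) · k objects total. Threshold: n = (r − 1) · k + 1. With r = 13 and k = 63: n = 12 · 63 + 1 = 756 + 1 = 757. For n = 756 = 12 · 63, we can put exactly 12 objects in every box, avoiding 13 in any single one — so 757 is tight.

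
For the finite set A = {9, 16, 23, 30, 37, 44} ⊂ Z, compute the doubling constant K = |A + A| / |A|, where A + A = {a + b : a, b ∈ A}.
K = |A + A| / |A| = 11/6

Enumerate A + A = {a + b : a, b ∈ A}. With |A| = 6, there are |A|^2 = 36 ordered sum pairs; collecting distinct values, A + A = {18, 25, 32, 39, 46, 53, 60, 67, 74, 81, 88}, so |A + A| = 11. Thus K = 11/6. Here |A + A| = 2|A| − 1 = 11, the minimum possible — so K = 11/6 is minimal, which holds iff A is an arithmetic progression.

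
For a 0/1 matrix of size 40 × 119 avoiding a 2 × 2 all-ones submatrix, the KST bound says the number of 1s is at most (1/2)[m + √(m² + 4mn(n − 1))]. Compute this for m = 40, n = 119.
z(40, 119; 2, 2) ≤ (1/2)[40 + √(40² + 4·40·119·118)] = (1/2)[40 + √2248320] = 769.7199

Kővári–Sós–Turán: let r_1, ..., r_40 be the row sums and z = Σ r_i the total number of 1s. Each pair of columns can share at most one row with both entries 1 (else a 2×2 all-ones block appears), so Σ_i C(r_i, 2) ≤ C(119, 2) = 7021. By convexity Σ_i C(r_i, 2) ≥ 40·C(z/40, 2) = z(z − 40)/(2·40), giving z² − 40z − 40·119·118 ≤ 0 and hence z ≤ (1/2)[40 + √(1600 + 4·561680)] = (1/2)[40 + √2248320] ≈ (1/2)(40 + 1499.4399) = 769.7199.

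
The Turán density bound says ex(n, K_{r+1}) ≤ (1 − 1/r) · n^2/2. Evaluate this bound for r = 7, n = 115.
Turán density bound = (6/7) · 115^2/2 = 39675/7 ≈ 5667.8571

Turán's theorem: ex(n, K_{r+1}) is achieved by the complete r-partite Turán graph T(n, r) with parts as balanced as possible, and is at most (1 − 1/r) · n^2/2. For r = 7, n = 115: the density bound is (6/7) · 13225/2 = 39675/7 ≈ 5667.8571. The integer-valued extremum is e(T(115, 7)) = 5667, which is strictly less than the density bound 39675/7 since 7 ∤ 115 (the parts of T(115, 7) cannot all be equal).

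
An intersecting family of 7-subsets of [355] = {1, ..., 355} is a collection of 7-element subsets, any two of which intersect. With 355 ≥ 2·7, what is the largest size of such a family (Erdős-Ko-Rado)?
max |F| = C(354, 6) = 2619320984280

The Erdős-Ko-Rado theorem states: for n ≥ 2k, an intersecting family of k-subsets of an n-element set has size at most C(n − 1, k − 1), with equality for 'star' families {A ⊆ [n] : |A| = k, i ∈ A} (fix an element i). For n = 355, k = 7: C(354, 6) = 2619320984280.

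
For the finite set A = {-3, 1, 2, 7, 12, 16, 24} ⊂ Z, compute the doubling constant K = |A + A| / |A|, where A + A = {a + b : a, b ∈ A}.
K = |A + A| / |A| = 24/7

Enumerate A + A = {a + b : a, b ∈ A}. With |A| = 7, there are |A|^2 = 49 ordered sum pairs; collecting distinct values, A + A = {-6, -2, -1, 2, 3, 4, 8, 9, 13, 14, 17, 18, 19, 21, 23, 24, 25, 26, 28, 31, 32, 36, 40, 48}, so |A + A| = 24. Thus K = 24/7. For comparison, the minimum possible |A + A| over all 7-element sets is 2·7 − 1 = 13 (so min K = 13/7), attained only by arithmetic progressions.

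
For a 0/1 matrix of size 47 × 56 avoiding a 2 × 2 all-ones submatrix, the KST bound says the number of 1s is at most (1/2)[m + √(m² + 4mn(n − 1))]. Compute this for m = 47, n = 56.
z(47, 56; 2, 2) ≤ (1/2)[47 + √(47² + 4·47·56·55)] = (1/2)[47 + √581249] = 404.6984

Kővári–Sós–Turán: let r_1, ..., r_47 be the row sums and z = Σ r_i the total number of 1s. Each pair of columns can share at most one row with both entries 1 (else a 2×2 all-ones block appears), so Σ_i C(r_i, 2) ≤ C(56, 2) = 1540. By convexity Σ_i C(r_i, 2) ≥ 47·C(z/47, 2) = z(z − 47)/(2·47), giving z² − 47z − 47·56·55 ≤ 0 and hence z ≤ (1/2)[47 + √(2209 + 4·144760)] = (1/2)[47 + √581249] ≈ (1/2)(47 + 762.3969) = 404.6984.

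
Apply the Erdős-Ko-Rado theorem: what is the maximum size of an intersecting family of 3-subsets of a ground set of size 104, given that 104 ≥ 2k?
max |F| = C(103, 2) = 5253

Erdős-Ko-Rado (1961): when n ≥ 2k, max |F| = C(n−1, k−1). The bound is attained by the star {A : i ∈ A} for any fixed i ∈ [n]. Here C(104−1, 3−1) = C(103, 2) = 5253.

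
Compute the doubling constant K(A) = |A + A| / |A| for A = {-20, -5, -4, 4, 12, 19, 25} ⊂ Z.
K = |A + A| / |A| = 25/7

Enumerate A + A = {a + b : a, b ∈ A}. With |A| = 7, there are |A|^2 = 49 ordered sum pairs; collecting distinct values, A + A = {-40, -25, -24, -16, -10, -9, -8, -1, 0, 5, 7, 8, 14, 15, 16, 20, 21, 23, 24, 29, 31, 37, 38, 44, 50}, so |A + A| = 25. Thus K = 25/7. For comparison, the minimum possible |A + A| over all 7-element sets is 2·7 − 1 = 13 (so min K = 13/7), attained only by arithmetic progressions.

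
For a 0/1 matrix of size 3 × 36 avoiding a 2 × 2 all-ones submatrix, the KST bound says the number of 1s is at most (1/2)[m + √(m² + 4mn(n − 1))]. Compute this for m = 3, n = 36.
z(3, 36; 2, 2) ≤ (1/2)[3 + √(3² + 4·3·36·35)] = (1/2)[3 + √15129] = 63

Kővári–Sós–Turán: let r_1, ..., r_3 be the row sums and z = Σ r_i the total number of 1s. Each pair of columns can share at most one row with both entries 1 (else a 2×2 all-ones block appears), so Σ_i C(r_i, 2) ≤ C(36, 2) = 630. By convexity Σ_i C(r_i, 2) ≥ 3·C(z/3, 2) = z(z − 3)/(2·3), giving z² − 3z − 3·36·35 ≤ 0 and hence z ≤ (1/2)[3 + √(9 + 4·3780)] = (1/2)[3 + √15129] ≈ (1/2)(3 + 123) = 63.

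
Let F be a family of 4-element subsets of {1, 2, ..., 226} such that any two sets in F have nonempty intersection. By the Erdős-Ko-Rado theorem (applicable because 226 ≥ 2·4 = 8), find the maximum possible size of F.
max |F| = C(225, 3) = 1873200

The Erdős-Ko-Rado theorem states: for n ≥ 2k, an intersecting family of k-subsets of an n-element set has size at most C(n − 1, k − 1), with equality for 'star' families {A ⊆ [n] : |A| = k, i ∈ A} (fix an element i). For n = 226, k = 4: C(225, 3) = 1873200.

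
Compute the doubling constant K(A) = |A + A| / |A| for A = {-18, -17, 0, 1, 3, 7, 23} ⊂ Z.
K = |A + A| / |A| = 26/7

Enumerate A + A = {a + b : a, b ∈ A}. With |A| = 7, there are |A|^2 = 49 ordered sum pairs; collecting distinct values, A + A = {-36, -35, -34, -18, -17, -16, -15, -14, -11, -10, 0, 1, 2, 3, 4, 5, 6, 7, 8, 10, 14, 23, 24, 26, 30, 46}, so |A + A| = 26. Thus K = 26/7. For comparison, the minimum possible |A + A| over all 7-element sets is 2·7 − 1 = 13 (so min K = 13/7), attained only by arithmetic progressions.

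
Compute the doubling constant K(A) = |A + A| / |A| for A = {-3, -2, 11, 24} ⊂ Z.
K = |A + A| / |A| = 9/4

Enumerate A + A = {a + b : a, b ∈ A}. With |A| = 4, there are |A|^2 = 16 ordered sum pairs; collecting distinct values, A + A = {-6, -5, -4, 8, 9, 21, 22, 35, 48}, so |A + A| = 9. Thus K = 9/4. For comparison, the minimum possible |A + A| over all 4-element sets is 2·4 − 1 = 7 (so min K = 7/4), attained only by arithmetic progressions.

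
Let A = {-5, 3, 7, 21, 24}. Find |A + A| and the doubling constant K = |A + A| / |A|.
K = |A + A| / |A| = 15/5 = 3

Enumerate A + A = {a + b : a, b ∈ A}. With |A| = 5, there are |A|^2 = 25 ordered sum pairs; collecting distinct values, A + A = {-10, -2, 2, 6, 10, 14, 16, 19, 24, 27, 28, 31, 42, 45, 48}, so |A + A| = 15. Thus K = 15/5 = 3. For comparison, the minimum possible |A + A| over all 5-element sets is 2·5 − 1 = 9 (so min K = 9/5), attained only by arithmetic progressions.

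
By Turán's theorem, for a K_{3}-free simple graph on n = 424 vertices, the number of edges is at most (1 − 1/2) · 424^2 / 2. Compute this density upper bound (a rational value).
Turán density bound = (1/2) · 424^2/2 = 44944

Turán's theorem: ex(n, K_{r+1}) is achieved by the complete r-partite Turán graph T(n, r) with parts as balanced as possible, and is at most (1 − 1/r) · n^2/2. For r = 2, n = 424: the density bound is (1/2) · 179776/2 = 44944. Since 2 ∣ 424, the Turán graph T(424, 2) has parts of equal size 212, and its edge count e(T(424, 2)) = 44944 attains the density bound exactly.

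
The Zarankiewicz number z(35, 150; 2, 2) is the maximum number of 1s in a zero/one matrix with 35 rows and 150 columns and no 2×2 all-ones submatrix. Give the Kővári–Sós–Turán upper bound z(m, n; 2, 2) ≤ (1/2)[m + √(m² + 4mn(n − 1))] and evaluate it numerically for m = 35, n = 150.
z(35, 150; 2, 2) ≤ (1/2)[35 + √(35² + 4·35·150·149)] = (1/2)[35 + √3130225] = 902.1221

Kővári–Sós–Turán: let r_1, ..., r_35 be the row sums and z = Σ r_i the total number of 1s. Each pair of columns can share at most one row with both entries 1 (else a 2×2 all-ones block appears), so Σ_i C(r_i, 2) ≤ C(150, 2) = 11175. By convexity Σ_i C(r_i, 2) ≥ 35·C(z/35, 2) = z(z − 35)/(2·35), giving z² − 35z − 35·150·149 ≤ 0 and hence z ≤ (1/2)[35 + √(1225 + 4·782250)] = (1/2)[35 + √3130225] ≈ (1/2)(35 + 1769.2442) = 902.1221.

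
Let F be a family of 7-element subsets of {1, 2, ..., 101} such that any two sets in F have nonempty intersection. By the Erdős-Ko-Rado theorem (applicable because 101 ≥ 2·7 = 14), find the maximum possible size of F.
max |F| = C(100, 6) = 1192052400

Erdős-Ko-Rado (1961): when n ≥ 2k, max |F| = C(n−1, k−1). The bound is attained by the star {A : i ∈ A} for any fixed i ∈ [n]. Here C(101−1, 7−1) = C(100, 6) = 1192052400.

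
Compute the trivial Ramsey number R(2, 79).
R(2, 79) = 79

R(2, k) = k for all k ≥ 2: in a 2-colouring of K_k, either some edge is red (a red K_2) or all edges are blue (a blue K_k). And K_{78} coloured all-blue has no blue K_79, so R(2, 79) > 78. Hence R(2, 79) = 79.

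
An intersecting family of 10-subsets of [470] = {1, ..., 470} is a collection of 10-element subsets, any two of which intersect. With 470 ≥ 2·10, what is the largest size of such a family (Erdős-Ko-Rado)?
max |F| = C(469, 9) = 2800614194100941218

Erdős-Ko-Rado (1961): when n ≥ 2k, max |F| = C(n−1, k−1). The bound is attained by the star {A : i ∈ A} for any fixed i ∈ [n]. Here C(470−1, 10−1) = C(469, 9) = 2800614194100941218.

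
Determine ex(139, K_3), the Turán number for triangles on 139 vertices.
ex(139, K_3) = ⌊139^2/4⌋ = 4830

Mantel (1907): a triangle-free graph on n vertices has at most ⌊n^2/4⌋ edges, with equality for the complete bipartite graph K_{⌊n/2⌋, ⌈n/2⌉}. For n = 139: ⌊139^2/4⌋ = ⌊19321/4⌋ = 4830. The extremal graph is K_{69, 70}, which has 69·70 = 4830 edges.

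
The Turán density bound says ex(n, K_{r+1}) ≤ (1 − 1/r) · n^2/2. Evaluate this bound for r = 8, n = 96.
Turán density bound = (7/8) · 96^2/2 = 4032

Turán's theorem: ex(n, K_{r+1}) is achieved by the complete r-partite Turán graph T(n, r) with parts as balanced as possible, and is at most (1 − 1/r) · n^2/2. For r = 8, n = 96: the density bound is (7/8) · 9216/2 = 4032. Since 8 ∣ 96, the Turán graph T(96, 8) has parts of equal size 12, and its edge count e(T(96, 8)) = 4032 attains the density bound exactly.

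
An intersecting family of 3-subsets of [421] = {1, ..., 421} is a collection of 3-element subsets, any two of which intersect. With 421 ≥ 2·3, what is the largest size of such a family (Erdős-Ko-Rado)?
max |F| = C(420, 2) = 87990

The Erdős-Ko-Rado theorem states: for n ≥ 2k, an intersecting family of k-subsets of an n-element set has size at most C(n − 1, k − 1), with equality for 'star' families {A ⊆ [n] : |A| = k, i ∈ A} (fix an element i). For n = 421, k = 3: C(420, 2) = 87990.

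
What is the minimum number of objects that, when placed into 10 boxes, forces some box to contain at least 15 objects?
n = (15 − 1)·10 + 1 = 141

By the generalised pigeonhole principle, to guarantee some box contains ≥ r objects we need more than (r − 1) · k objects total. Threshold: n = (r − 1) · k + 1. With r = 15 and k = 10: n = 14 · 10 + 1 = 140 + 1 = 141. For n = 140 = 14 · 10, we can put exactly 14 objects in every box, avoiding 15 in any single one — so 141 is tight.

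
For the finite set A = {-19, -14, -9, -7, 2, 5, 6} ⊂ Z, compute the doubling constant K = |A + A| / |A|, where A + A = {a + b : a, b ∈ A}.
K = |A + A| / |A| = 26/7

Enumerate A + A = {a + b : a, b ∈ A}. With |A| = 7, there are |A|^2 = 49 ordered sum pairs; collecting distinct values, A + A = {-38, -33, -28, -26, -23, -21, -18, -17, -16, -14, -13, -12, -9, -8, -7, -5, -4, -3, -2, -1, 4, 7, 8, 10, 11, 12}, so |A + A| = 26. Thus K = 26/7. For comparison, the minimum possible |A + A| over all 7-element sets is 2·7 − 1 = 13 (so min K = 13/7), attained only by arithmetic progressions.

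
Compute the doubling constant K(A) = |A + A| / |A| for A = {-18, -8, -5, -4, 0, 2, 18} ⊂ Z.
K = |A + A| / |A| = 25/7

Enumerate A + A = {a + b : a, b ∈ A}. With |A| = 7, there are |A|^2 = 49 ordered sum pairs; collecting distinct values, A + A = {-36, -26, -23, -22, -18, -16, -13, -12, -10, -9, -8, -6, -5, -4, -3, -2, 0, 2, 4, 10, 13, 14, 18, 20, 36}, so |A + A| = 25. Thus K = 25/7. For comparison, the minimum possible |A + A| over all 7-element sets is 2·7 − 1 = 13 (so min K = 13/7), attained only by arithmetic progressions.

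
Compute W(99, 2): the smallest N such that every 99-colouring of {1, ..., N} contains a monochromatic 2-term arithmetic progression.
W(99, 2) = 99 + 1 = 100

A 2-term AP is any pair of integers, so a monochromatic 2-AP exists iff some colour is used at least twice. With 99 colours, the colouring i ↦ i on {1, ..., 99} uses each colour once, avoiding any monochromatic pair, so W(99, 2) > 99. For {1, ..., 100}, pigeonhole forces two integers of the same colour, which form a monochromatic 2-AP. Hence W(99, 2) = 100.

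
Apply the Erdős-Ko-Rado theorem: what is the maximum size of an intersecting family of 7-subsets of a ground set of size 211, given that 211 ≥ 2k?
max |F| = C(210, 6) = 110837787060

Erdős-Ko-Rado (1961): when n ≥ 2k, max |F| = C(n−1, k−1). The bound is attained by the star {A : i ∈ A} for any fixed i ∈ [n]. Here C(211−1, 7−1) = C(210, 6) = 110837787060.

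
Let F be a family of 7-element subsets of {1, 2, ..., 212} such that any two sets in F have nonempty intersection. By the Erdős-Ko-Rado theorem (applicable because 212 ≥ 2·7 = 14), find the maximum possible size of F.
max |F| = C(211, 6) = 114081819852

The Erdős-Ko-Rado theorem states: for n ≥ 2k, an intersecting family of k-subsets of an n-element set has size at most C(n − 1, k − 1), with equality for 'star' families {A ⊆ [n] : |A| = k, i ∈ A} (fix an element i). For n = 212, k = 7: C(211, 6) = 114081819852.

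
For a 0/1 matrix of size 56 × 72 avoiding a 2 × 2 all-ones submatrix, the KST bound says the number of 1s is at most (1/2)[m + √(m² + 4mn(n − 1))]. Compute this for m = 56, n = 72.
z(56, 72; 2, 2) ≤ (1/2)[56 + √(56² + 4·56·72·71)] = (1/2)[56 + √1148224] = 563.7761

Kővári–Sós–Turán: let r_1, ..., r_56 be the row sums and z = Σ r_i the total number of 1s. Each pair of columns can share at most one row with both entries 1 (else a 2×2 all-ones block appears), so Σ_i C(r_i, 2) ≤ C(72, 2) = 2556. By convexity Σ_i C(r_i, 2) ≥ 56·C(z/56, 2) = z(z − 56)/(2·56), giving z² − 56z − 56·72·71 ≤ 0 and hence z ≤ (1/2)[56 + √(3136 + 4·286272)] = (1/2)[56 + √1148224] ≈ (1/2)(56 + 1071.5521) = 563.7761.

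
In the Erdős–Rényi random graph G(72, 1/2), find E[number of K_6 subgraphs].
E[# K_6] = C(72, 6) · (1/2)^C(6, 2) = 156238908 / 2^15 = 39059727/8192 ≈ 4768.033081

For each 6-subset S of vertices (there are C(72, 6) = 156238908 such S), let X_S = 1 if S induces a K_6 (all C(6, 2) = 15 edges present). Then P(X_S = 1) = (1/2)^15 = 1/32768. By linearity of expectation, E[# K_6] = C(72, 6) · (1/2)^15 = 156238908 / 32768 = 39059727/8192 ≈ 4768.033081.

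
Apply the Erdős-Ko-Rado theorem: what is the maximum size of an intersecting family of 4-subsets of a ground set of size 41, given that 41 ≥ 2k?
max |F| = C(40, 3) = 9880

The Erdős-Ko-Rado theorem states: for n ≥ 2k, an intersecting family of k-subsets of an n-element set has size at most C(n − 1, k − 1), with equality for 'star' families {A ⊆ [n] : |A| = k, i ∈ A} (fix an element i). For n = 41, k = 4: C(40, 3) = 9880.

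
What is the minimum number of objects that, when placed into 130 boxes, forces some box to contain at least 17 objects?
n = (17 − 1)·130 + 1 = 2081

By the generalised pigeonhole principle, to guarantee some box contains ≥ r objects we need more than (r − 1) · k objects total. Threshold: n = (r − 1) · k + 1. With r = 17 and k = 130: n = 16 · 130 + 1 = 2080 + 1 = 2081. For n = 2080 = 16 · 130, we can put exactly 16 objects in every box, avoiding 17 in any single one — so 2081 is tight.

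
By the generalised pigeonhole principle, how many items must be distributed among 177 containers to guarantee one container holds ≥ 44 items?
n = (44 − 1)·177 + 1 = 7612

By the generalised pigeonhole principle, to guarantee some box contains ≥ r objects we need more than (r − 1) · k objects total. Threshold: n = (r − 1) · k + 1. With r = 44 and k = 177: n = 43 · 177 + 1 = 7611 + 1 = 7612. For n = 7611 = 43 · 177, we can put exactly 43 objects in every box, avoiding 44 in any single one — so 7612 is tight.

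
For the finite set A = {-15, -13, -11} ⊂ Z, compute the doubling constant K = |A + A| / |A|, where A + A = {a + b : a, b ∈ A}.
K = |A + A| / |A| = 5/3

Enumerate A + A = {a + b : a, b ∈ A}. With |A| = 3, there are |A|^2 = 9 ordered sum pairs; collecting distinct values, A + A = {-30, -28, -26, -24, -22}, so |A + A| = 5. Thus K = 5/3. Here |A + A| = 2|A| − 1 = 5, the minimum possible — so K = 5/3 is minimal, which holds iff A is an arithmetic progression.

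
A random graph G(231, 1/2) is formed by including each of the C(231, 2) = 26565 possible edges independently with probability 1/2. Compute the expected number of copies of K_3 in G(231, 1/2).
E[# K_3] = C(231, 3) · (1/2)^C(3, 2) = 2027795 / 2^3 = 253474.375

For each 3-subset S of vertices (there are C(231, 3) = 2027795 such S), let X_S = 1 if S induces a K_3 (all C(3, 2) = 3 edges present). Then P(X_S = 1) = (1/2)^3 = 1/8. By linearity of expectation, E[# K_3] = C(231, 3) · (1/2)^3 = 2027795 / 8 = 253474.375.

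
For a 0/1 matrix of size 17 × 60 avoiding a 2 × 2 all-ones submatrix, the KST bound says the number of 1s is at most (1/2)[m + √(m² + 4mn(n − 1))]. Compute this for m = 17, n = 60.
z(17, 60; 2, 2) ≤ (1/2)[17 + √(17² + 4·17·60·59)] = (1/2)[17 + √241009] = 253.9633

Kővári–Sós–Turán: let r_1, ..., r_17 be the row sums and z = Σ r_i the total number of 1s. Each pair of columns can share at most one row with both entries 1 (else a 2×2 all-ones block appears), so Σ_i C(r_i, 2) ≤ C(60, 2) = 1770. By convexity Σ_i C(r_i, 2) ≥ 17·C(z/17, 2) = z(z − 17)/(2·17), giving z² − 17z − 17·60·59 ≤ 0 and hence z ≤ (1/2)[17 + √(289 + 4·60180)] = (1/2)[17 + √241009] ≈ (1/2)(17 + 490.9267) = 253.9633.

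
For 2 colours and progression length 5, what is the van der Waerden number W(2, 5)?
W(2, 5) = 178

W(2, 5) = 178. The lower bound W(2, 5) > 177 comes from an explicit good 2-colouring of [1, 177]; the upper bound W(2, 5) ≤ 178 was verified by exhaustive search over 2-colourings of [1, 178].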